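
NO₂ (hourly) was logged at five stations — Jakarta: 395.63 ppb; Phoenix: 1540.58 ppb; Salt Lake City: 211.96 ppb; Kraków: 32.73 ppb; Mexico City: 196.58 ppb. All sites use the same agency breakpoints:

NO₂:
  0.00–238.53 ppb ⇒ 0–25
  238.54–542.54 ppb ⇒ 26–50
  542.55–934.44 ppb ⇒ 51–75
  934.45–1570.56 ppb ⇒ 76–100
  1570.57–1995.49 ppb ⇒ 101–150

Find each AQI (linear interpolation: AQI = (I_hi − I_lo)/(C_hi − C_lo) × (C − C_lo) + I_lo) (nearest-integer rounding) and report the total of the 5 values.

Jakarta: 395.63 lies in 238.54–542.54, so I_lo=26, I_hi=50, C_lo=238.54, C_hi=542.54.
(50−26)/(542.54−238.54) × (395.63−238.54) + 26 = 24/304.00 × 157.09 + 26 ≈ 38.40 → 38.
Phoenix 1540.58: bracket 934.45–1570.56 → index 76–100; slope 24/636.11, offset 606.13.
AQI = 76 + 24/636.11·606.13 ≈ 98.87 ⇒ 99.
Salt Lake City: 211.96 ∈ [0.00, 238.53] ↔ index [0, 25].
0 + (211.96−0.00)·(25−0)/(238.53−0.00) = 0 + 211.96·25/238.53 ≈ 22.22, so AQI = 22.
Kraków: 32.73 ∈ [0.00, 238.53] ↔ index [0, 25].
0 + (32.73−0.00)·(25−0)/(238.53−0.00) = 0 + 32.73·25/238.53 ≈ 3.43, so AQI = 3.
Mexico City: row 0.00–238.53 (AQI 0–25). (25−0)·(196.58−0.00)/(238.53−0.00) + 0 = 25·196.58/238.53 + 0 ≈ 20.60 → 21.
AQIs: Jakarta=38, Phoenix=99, Salt Lake City=22, Kraków=3, Mexico City=21. Sum = 38 + 99 + 22 + 3 + 21 = 183.

183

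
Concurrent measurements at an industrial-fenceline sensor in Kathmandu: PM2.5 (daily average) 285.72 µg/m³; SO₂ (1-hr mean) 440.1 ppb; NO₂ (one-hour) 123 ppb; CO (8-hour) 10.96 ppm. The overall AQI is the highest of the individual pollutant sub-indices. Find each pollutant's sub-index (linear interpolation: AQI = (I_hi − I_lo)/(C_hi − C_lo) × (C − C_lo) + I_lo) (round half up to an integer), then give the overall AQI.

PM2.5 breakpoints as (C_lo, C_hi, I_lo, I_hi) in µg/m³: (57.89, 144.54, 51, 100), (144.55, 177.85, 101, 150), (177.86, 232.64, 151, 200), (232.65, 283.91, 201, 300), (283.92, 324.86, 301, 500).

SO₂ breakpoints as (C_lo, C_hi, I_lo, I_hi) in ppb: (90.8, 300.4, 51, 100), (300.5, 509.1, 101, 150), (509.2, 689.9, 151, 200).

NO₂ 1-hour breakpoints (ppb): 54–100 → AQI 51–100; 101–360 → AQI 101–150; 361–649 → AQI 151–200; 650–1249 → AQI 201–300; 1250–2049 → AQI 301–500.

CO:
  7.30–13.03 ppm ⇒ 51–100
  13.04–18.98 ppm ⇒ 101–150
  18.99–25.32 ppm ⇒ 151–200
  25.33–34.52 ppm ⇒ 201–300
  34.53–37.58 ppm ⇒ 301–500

310

PM2.5: 285.72 ∈ [283.92, 324.86] ↔ index [301, 500].
301 + (285.72−283.92)·(500−301)/(324.86−283.92) = 301 + 1.80·199/40.94 ≈ 309.75, so AQI = 310.
SO₂: row 300.5–509.1 (AQI 101–150). (150−101)·(440.1−300.5)/(509.1−300.5) + 101 = 49·139.6/208.6 + 101 ≈ 133.79 → 134.
NO₂: 123 ∈ [101, 360] ↔ index [101, 150].
101 + (123−101)·(150−101)/(360−101) = 101 + 22·49/259 ≈ 105.16, so AQI = 105.
CO: row 7.30–13.03 (AQI 51–100). (100−51)·(10.96−7.30)/(13.03−7.30) + 51 = 49·3.66/5.73 + 51 ≈ 82.30 → 82.
Sub-indices: PM2.5→310, SO₂→134, NO₂→105, CO→82. Overall AQI = max = 310; dominant pollutant is PM2.5.
AQI 310: Hazardous.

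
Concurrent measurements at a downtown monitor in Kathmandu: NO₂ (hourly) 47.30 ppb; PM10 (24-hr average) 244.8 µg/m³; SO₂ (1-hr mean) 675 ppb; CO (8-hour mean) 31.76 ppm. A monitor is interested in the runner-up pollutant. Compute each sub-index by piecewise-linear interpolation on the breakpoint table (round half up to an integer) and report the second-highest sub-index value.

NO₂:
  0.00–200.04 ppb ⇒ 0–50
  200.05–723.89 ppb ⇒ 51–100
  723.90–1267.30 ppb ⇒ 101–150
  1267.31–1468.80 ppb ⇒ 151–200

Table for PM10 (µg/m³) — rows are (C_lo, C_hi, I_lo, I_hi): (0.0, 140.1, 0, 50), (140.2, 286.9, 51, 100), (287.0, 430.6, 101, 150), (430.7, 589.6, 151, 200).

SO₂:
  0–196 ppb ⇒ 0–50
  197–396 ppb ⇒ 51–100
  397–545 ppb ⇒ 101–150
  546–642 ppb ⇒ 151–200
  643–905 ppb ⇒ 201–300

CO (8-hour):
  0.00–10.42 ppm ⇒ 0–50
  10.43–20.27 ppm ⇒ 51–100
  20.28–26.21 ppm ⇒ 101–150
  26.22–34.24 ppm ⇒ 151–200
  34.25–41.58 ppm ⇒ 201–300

NO₂ 47.30: bracket 0.00–200.04 → index 0–50; slope 50/200.04, offset 47.30.
AQI = 0 + 50/200.04·47.30 ≈ 11.82 ⇒ 12.
PM10: 244.8 ∈ [140.2, 286.9] ↔ index [51, 100].
51 + (244.8−140.2)·(100−51)/(286.9−140.2) = 51 + 104.6·49/146.7 ≈ 85.94, so AQI = 86.
SO₂ 675: bracket 643–905 → index 201–300; slope 99/262, offset 32.
AQI = 201 + 99/262·32 ≈ 213.09 ⇒ 213.
CO 31.76: bracket 26.22–34.24 → index 151–200; slope 49/8.02, offset 5.54.
AQI = 151 + 49/8.02·5.54 ≈ 184.85 ⇒ 185.
Sub-indices: NO₂→12, PM10→86, SO₂→213, CO→185. Ranked high→low: 213, 185, 86, 12. Second-highest sub-index = 185.

185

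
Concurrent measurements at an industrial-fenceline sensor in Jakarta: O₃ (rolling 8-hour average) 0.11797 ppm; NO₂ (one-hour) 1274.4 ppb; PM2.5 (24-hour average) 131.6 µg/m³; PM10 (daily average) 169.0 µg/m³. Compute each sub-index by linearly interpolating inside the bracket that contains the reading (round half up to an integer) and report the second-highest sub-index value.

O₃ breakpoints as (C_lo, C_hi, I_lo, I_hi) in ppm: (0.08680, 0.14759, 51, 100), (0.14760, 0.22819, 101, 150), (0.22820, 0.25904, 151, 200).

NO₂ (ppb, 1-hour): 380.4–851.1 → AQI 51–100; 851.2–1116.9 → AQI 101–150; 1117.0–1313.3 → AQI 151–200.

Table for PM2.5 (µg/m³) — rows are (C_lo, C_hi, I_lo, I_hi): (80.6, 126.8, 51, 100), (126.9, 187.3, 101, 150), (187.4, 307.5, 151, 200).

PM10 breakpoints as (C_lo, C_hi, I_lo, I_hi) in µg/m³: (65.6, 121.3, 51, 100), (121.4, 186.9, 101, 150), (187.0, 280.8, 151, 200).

137

O₃: 0.11797 ∈ [0.08680, 0.14759] ↔ index [51, 100].
51 + (0.11797−0.08680)·(100−51)/(0.14759−0.08680) = 51 + 0.03117·49/0.06079 ≈ 76.12, so AQI = 76.
NO₂: 1274.4 ∈ [1117.0, 1313.3] ↔ index [151, 200].
151 + (1274.4−1117.0)·(200−151)/(1313.3−1117.0) = 151 + 157.4·49/196.3 ≈ 190.29, so AQI = 190.
PM2.5: 131.6 lies in 126.9–187.3, so I_lo=101, I_hi=150, C_lo=126.9, C_hi=187.3.
(150−101)/(187.3−126.9) × (131.6−126.9) + 101 = 49/60.4 × 4.7 + 101 ≈ 104.81 → 105.
PM10: row 121.4–186.9 (AQI 101–150). (150−101)·(169.0−121.4)/(186.9−121.4) + 101 = 49·47.6/65.5 + 101 ≈ 136.61 → 137.
Sub-indices: O₃→76, NO₂→190, PM2.5→105, PM10→137. Ranked high→low: 190, 137, 105, 76. Second-highest sub-index = 137.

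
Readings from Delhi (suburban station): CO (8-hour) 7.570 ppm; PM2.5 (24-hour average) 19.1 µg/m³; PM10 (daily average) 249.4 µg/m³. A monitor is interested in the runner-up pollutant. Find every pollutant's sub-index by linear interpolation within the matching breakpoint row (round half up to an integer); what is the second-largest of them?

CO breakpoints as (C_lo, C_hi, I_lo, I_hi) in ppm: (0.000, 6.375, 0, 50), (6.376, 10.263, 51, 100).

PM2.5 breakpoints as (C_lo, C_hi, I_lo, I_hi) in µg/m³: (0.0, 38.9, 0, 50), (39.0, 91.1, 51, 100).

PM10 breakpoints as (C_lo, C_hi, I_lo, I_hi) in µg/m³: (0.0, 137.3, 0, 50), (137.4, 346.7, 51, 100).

66

CO: row 6.376–10.263 (AQI 51–100). (100−51)·(7.570−6.376)/(10.263−6.376) + 51 = 49·1.194/3.887 + 51 ≈ 66.05 → 66.
PM2.5 19.1: bracket 0.0–38.9 → index 0–50; slope 50/38.9, offset 19.1.
AQI = 0 + 50/38.9·19.1 ≈ 24.55 ⇒ 25.
PM10: 249.4 ∈ [137.4, 346.7] ↔ index [51, 100].
51 + (249.4−137.4)·(100−51)/(346.7−137.4) = 51 + 112.0·49/209.3 ≈ 77.22, so AQI = 77.
Sub-indices: CO→66, PM2.5→25, PM10→77. Ranked high→low: 77, 66, 25. Second-highest sub-index = 66.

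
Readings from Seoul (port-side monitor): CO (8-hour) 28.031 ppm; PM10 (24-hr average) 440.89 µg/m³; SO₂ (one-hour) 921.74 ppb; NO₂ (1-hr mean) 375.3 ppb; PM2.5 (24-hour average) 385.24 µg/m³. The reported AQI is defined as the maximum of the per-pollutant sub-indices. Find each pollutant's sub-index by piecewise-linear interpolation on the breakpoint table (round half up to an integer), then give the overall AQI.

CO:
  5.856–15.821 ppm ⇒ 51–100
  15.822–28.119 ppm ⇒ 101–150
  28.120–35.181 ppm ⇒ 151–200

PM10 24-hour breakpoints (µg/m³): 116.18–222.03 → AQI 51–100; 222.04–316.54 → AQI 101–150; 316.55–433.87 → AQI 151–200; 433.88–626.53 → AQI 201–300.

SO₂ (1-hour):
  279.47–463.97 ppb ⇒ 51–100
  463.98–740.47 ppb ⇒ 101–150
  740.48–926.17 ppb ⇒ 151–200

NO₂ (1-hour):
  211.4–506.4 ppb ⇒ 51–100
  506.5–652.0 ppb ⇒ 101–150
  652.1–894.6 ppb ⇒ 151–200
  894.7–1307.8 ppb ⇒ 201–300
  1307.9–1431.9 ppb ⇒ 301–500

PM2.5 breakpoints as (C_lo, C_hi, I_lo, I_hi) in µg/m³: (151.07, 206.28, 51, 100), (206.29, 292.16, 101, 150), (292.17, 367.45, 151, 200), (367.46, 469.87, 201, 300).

CO: 28.031 ∈ [15.822, 28.119] ↔ index [101, 150].
101 + (28.031−15.822)·(150−101)/(28.119−15.822) = 101 + 12.209·49/12.297 ≈ 149.65, so AQI = 150.
PM10: 440.89 ∈ [433.88, 626.53] ↔ index [201, 300].
201 + (440.89−433.88)·(300−201)/(626.53−433.88) = 201 + 7.01·99/192.65 ≈ 204.60, so AQI = 205.
SO₂: 921.74 ∈ [740.48, 926.17] ↔ index [151, 200].
151 + (921.74−740.48)·(200−151)/(926.17−740.48) = 151 + 181.26·49/185.69 ≈ 198.83, so AQI = 199.
NO₂: row 211.4–506.4 (AQI 51–100). (100−51)·(375.3−211.4)/(506.4−211.4) + 51 = 49·163.9/295.0 + 51 ≈ 78.22 → 78.
PM2.5: 385.24 ∈ [367.46, 469.87] ↔ index [201, 300].
201 + (385.24−367.46)·(300−201)/(469.87−367.46) = 201 + 17.78·99/102.41 ≈ 218.19, so AQI = 218.
Sub-indices: CO→150, PM10→205, SO₂→199, NO₂→78, PM2.5→218. Overall AQI = max = 218; dominant pollutant is PM2.5.

218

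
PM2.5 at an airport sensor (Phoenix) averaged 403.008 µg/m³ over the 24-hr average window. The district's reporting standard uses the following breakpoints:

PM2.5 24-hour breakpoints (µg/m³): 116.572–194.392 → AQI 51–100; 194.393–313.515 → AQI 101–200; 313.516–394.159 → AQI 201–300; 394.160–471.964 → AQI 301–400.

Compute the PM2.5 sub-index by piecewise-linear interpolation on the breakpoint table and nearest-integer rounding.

PM2.5: 403.008 ∈ [394.160, 471.964] ↔ index [301, 400].
301 + (403.008−394.160)·(400−301)/(471.964−394.160) = 301 + 8.848·99/77.804 ≈ 312.26, so AQI = 312.

312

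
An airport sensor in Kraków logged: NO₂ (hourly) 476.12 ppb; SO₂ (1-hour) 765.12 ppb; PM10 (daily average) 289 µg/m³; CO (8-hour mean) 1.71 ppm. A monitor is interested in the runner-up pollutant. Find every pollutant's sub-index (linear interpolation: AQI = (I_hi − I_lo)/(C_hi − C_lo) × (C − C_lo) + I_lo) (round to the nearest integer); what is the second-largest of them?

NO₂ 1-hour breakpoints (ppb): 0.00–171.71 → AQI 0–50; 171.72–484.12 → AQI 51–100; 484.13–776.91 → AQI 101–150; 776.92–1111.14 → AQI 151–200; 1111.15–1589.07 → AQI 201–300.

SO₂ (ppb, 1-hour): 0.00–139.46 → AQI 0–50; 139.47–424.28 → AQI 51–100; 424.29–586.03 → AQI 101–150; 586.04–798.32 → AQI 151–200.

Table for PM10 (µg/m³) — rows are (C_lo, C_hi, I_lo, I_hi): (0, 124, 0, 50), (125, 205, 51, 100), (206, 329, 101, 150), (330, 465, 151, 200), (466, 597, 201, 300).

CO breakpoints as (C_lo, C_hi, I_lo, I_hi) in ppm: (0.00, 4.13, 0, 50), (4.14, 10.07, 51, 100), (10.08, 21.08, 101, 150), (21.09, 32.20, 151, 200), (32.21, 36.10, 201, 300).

134

NO₂: 476.12 lies in 171.72–484.12, so I_lo=51, I_hi=100, C_lo=171.72, C_hi=484.12.
(100−51)/(484.12−171.72) × (476.12−171.72) + 51 = 49/312.40 × 304.40 + 51 ≈ 98.75 → 99.
SO₂: 765.12 ∈ [586.04, 798.32] ↔ index [151, 200].
151 + (765.12−586.04)·(200−151)/(798.32−586.04) = 151 + 179.08·49/212.28 ≈ 192.34, so AQI = 192.
PM10: 289 lies in 206–329, so I_lo=101, I_hi=150, C_lo=206, C_hi=329.
(150−101)/(329−206) × (289−206) + 101 = 49/123 × 83 + 101 ≈ 134.07 → 134.
CO 1.71: bracket 0.00–4.13 → index 0–50; slope 50/4.13, offset 1.71.
AQI = 0 + 50/4.13·1.71 ≈ 20.70 ⇒ 21.
Sub-indices: NO₂→99, SO₂→192, PM10→134, CO→21. Ranked high→low: 192, 134, 99, 21. Second-highest sub-index = 134.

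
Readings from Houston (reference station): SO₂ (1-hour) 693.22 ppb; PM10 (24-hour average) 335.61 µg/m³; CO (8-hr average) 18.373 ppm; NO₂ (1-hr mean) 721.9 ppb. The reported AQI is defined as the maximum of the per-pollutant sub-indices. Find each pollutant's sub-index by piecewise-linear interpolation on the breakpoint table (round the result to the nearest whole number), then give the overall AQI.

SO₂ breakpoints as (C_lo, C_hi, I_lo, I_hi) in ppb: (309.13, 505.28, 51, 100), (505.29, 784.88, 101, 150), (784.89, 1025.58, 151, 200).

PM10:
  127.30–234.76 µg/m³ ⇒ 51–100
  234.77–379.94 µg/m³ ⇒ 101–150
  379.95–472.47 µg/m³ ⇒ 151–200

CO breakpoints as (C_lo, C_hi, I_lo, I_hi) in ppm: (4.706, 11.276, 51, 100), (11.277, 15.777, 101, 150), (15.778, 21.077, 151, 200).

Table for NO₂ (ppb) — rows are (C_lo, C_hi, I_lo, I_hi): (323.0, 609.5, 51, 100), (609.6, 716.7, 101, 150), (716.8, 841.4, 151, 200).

SO₂ 693.22: bracket 505.29–784.88 → index 101–150; slope 49/279.59, offset 187.93.
AQI = 101 + 49/279.59·187.93 ≈ 133.94 ⇒ 134.
PM10: 335.61 ∈ [234.77, 379.94] ↔ index [101, 150].
101 + (335.61−234.77)·(150−101)/(379.94−234.77) = 101 + 100.84·49/145.17 ≈ 135.04, so AQI = 135.
CO: row 15.778–21.077 (AQI 151–200). (200−151)·(18.373−15.778)/(21.077−15.778) + 151 = 49·2.595/5.299 + 151 ≈ 175.00 → 175.
NO₂: 721.9 ∈ [716.8, 841.4] ↔ index [151, 200].
151 + (721.9−716.8)·(200−151)/(841.4−716.8) = 151 + 5.1·49/124.6 ≈ 153.01, so AQI = 153.
Sub-indices: SO₂→134, PM10→135, CO→175, NO₂→153. Overall AQI = max = 175; dominant pollutant is CO.

175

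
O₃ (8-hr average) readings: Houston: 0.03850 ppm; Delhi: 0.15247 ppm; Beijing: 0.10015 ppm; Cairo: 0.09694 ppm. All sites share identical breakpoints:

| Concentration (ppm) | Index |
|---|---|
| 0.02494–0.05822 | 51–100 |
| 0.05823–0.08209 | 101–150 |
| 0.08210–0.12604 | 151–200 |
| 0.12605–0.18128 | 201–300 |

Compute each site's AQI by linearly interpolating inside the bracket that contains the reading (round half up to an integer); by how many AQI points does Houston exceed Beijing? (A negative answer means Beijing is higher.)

-100

Houston: 0.03850 lies in 0.02494–0.05822, so I_lo=51, I_hi=100, C_lo=0.02494, C_hi=0.05822.
(100−51)/(0.05822−0.02494) × (0.03850−0.02494) + 51 = 49/0.03328 × 0.01356 + 51 ≈ 70.97 → 71.
Delhi: 0.15247 ∈ [0.12605, 0.18128] ↔ index [201, 300].
201 + (0.15247−0.12605)·(300−201)/(0.18128−0.12605) = 201 + 0.02642·99/0.05523 ≈ 248.36, so AQI = 248.
Beijing 0.10015: bracket 0.08210–0.12604 → index 151–200; slope 49/0.04394, offset 0.01805.
AQI = 151 + 49/0.04394·0.01805 ≈ 171.13 ⇒ 171.
Cairo: row 0.08210–0.12604 (AQI 151–200). (200−151)·(0.09694−0.08210)/(0.12604−0.08210) + 151 = 49·0.01484/0.04394 + 151 ≈ 167.55 → 168.
AQIs: Houston=71, Delhi=248, Beijing=171, Cairo=168. Houston (71) − Beijing (171) = -100.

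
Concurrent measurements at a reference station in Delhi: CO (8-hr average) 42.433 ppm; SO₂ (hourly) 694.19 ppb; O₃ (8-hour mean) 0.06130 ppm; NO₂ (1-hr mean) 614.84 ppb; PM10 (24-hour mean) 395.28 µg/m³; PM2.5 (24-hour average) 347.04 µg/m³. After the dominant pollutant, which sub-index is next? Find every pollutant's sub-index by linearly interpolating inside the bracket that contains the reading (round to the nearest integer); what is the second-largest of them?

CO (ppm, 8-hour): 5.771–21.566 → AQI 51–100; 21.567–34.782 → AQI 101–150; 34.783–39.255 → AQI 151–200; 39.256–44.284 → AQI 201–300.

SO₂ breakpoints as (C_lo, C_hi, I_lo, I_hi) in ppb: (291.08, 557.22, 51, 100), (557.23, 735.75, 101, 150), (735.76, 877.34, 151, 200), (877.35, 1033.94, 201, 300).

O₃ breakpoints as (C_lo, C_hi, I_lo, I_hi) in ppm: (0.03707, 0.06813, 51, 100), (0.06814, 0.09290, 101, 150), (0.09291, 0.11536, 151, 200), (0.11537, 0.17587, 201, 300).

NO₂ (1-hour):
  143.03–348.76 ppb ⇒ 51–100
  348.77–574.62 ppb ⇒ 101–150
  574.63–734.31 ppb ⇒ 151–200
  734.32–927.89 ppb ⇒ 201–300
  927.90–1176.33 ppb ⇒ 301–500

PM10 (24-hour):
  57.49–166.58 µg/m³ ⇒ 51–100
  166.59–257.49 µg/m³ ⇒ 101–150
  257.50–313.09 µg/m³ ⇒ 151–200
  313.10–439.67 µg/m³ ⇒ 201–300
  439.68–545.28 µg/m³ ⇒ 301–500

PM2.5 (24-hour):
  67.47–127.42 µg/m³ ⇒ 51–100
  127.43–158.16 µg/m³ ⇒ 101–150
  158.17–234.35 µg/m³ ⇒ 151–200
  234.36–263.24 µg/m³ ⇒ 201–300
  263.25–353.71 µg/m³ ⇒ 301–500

CO: 42.433 lies in 39.256–44.284, so I_lo=201, I_hi=300, C_lo=39.256, C_hi=44.284.
(300−201)/(44.284−39.256) × (42.433−39.256) + 201 = 99/5.028 × 3.177 + 201 ≈ 263.55 → 264.
SO₂: 694.19 lies in 557.23–735.75, so I_lo=101, I_hi=150, C_lo=557.23, C_hi=735.75.
(150−101)/(735.75−557.23) × (694.19−557.23) + 101 = 49/178.52 × 136.96 + 101 ≈ 138.59 → 139.
O₃: row 0.03707–0.06813 (AQI 51–100). (100−51)·(0.06130−0.03707)/(0.06813−0.03707) + 51 = 49·0.02423/0.03106 + 51 ≈ 89.23 → 89.
NO₂: 614.84 lies in 574.63–734.31, so I_lo=151, I_hi=200, C_lo=574.63, C_hi=734.31.
(200−151)/(734.31−574.63) × (614.84−574.63) + 151 = 49/159.68 × 40.21 + 151 ≈ 163.34 → 163.
PM10: 395.28 lies in 313.10–439.67, so I_lo=201, I_hi=300, C_lo=313.10, C_hi=439.67.
(300−201)/(439.67−313.10) × (395.28−313.10) + 201 = 99/126.57 × 82.18 + 201 ≈ 265.28 → 265.
PM2.5: row 263.25–353.71 (AQI 301–500). (500−301)·(347.04−263.25)/(353.71−263.25) + 301 = 199·83.79/90.46 + 301 ≈ 485.33 → 485.
Sub-indices: CO→264, SO₂→139, O₃→89, NO₂→163, PM10→265, PM2.5→485. Ranked high→low: 485, 265, 264, 163, 139, 89. Second-highest sub-index = 265.

265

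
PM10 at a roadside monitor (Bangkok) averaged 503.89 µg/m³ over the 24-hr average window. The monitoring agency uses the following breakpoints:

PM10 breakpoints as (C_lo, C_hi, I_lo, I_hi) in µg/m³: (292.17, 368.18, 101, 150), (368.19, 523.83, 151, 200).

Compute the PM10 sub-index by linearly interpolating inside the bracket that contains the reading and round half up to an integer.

PM10 503.89: bracket 368.19–523.83 → index 151–200; slope 49/155.64, offset 135.70.
AQI = 151 + 49/155.64·135.70 ≈ 193.72 ⇒ 194.
AQI 194 falls in the Unhealthy category.

194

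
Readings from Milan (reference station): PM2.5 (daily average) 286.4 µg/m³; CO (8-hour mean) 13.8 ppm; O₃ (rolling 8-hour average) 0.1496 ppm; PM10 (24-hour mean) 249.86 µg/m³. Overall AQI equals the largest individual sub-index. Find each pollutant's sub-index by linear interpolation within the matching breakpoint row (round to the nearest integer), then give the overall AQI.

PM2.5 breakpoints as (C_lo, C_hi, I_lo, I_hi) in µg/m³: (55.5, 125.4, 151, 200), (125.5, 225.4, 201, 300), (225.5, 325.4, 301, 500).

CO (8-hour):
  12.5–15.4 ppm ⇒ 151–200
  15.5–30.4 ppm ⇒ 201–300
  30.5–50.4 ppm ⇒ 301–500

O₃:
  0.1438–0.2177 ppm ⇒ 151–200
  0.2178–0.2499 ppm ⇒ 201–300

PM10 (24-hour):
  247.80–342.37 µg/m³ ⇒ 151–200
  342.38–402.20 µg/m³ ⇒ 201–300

PM2.5: 286.4 lies in 225.5–325.4, so I_lo=301, I_hi=500, C_lo=225.5, C_hi=325.4.
(500−301)/(325.4−225.5) × (286.4−225.5) + 301 = 199/99.9 × 60.9 + 301 ≈ 422.31 → 422.
CO: 13.8 ∈ [12.5, 15.4] ↔ index [151, 200].
151 + (13.8−12.5)·(200−151)/(15.4−12.5) = 151 + 1.3·49/2.9 ≈ 172.97, so AQI = 173.
O₃ 0.1496: bracket 0.1438–0.2177 → index 151–200; slope 49/0.0739, offset 0.0058.
AQI = 151 + 49/0.0739·0.0058 ≈ 154.85 ⇒ 155.
PM10: row 247.80–342.37 (AQI 151–200). (200−151)·(249.86−247.80)/(342.37−247.80) + 151 = 49·2.06/94.57 + 151 ≈ 152.07 → 152.
Sub-indices: PM2.5→422, CO→173, O₃→155, PM10→152. Overall AQI = max = 422; dominant pollutant is PM2.5.

422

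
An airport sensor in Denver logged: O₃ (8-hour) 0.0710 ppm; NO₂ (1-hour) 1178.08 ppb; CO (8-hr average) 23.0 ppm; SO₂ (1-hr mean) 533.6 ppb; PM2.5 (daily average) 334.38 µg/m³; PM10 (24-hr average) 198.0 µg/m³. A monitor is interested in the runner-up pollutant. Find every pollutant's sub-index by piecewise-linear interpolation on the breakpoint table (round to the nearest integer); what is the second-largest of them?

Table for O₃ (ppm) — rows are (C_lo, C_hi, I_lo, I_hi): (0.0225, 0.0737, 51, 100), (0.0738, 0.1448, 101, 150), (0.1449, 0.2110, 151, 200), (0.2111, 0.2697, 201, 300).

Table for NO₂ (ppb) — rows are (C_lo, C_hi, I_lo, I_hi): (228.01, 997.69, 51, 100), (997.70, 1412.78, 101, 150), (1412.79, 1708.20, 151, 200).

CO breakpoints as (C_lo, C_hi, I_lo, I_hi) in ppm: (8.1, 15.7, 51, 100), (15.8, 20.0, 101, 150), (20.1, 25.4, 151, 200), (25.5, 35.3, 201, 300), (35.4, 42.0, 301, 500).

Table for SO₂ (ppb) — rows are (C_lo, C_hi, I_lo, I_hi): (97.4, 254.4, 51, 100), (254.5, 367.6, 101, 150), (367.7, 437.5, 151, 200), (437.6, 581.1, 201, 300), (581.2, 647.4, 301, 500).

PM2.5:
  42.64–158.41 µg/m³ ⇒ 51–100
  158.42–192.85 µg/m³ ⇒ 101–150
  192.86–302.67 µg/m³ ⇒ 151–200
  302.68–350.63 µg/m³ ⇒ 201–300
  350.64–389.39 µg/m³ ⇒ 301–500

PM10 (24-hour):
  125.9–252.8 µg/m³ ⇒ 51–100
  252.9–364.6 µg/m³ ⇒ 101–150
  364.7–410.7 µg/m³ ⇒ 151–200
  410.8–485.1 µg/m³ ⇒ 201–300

O₃: 0.0710 ∈ [0.0225, 0.0737] ↔ index [51, 100].
51 + (0.0710−0.0225)·(100−51)/(0.0737−0.0225) = 51 + 0.0485·49/0.0512 ≈ 97.42, so AQI = 97.
NO₂: row 997.70–1412.78 (AQI 101–150). (150−101)·(1178.08−997.70)/(1412.78−997.70) + 101 = 49·180.38/415.08 + 101 ≈ 122.29 → 122.
CO: 23.0 lies in 20.1–25.4, so I_lo=151, I_hi=200, C_lo=20.1, C_hi=25.4.
(200−151)/(25.4−20.1) × (23.0−20.1) + 151 = 49/5.3 × 2.9 + 151 ≈ 177.81 → 178.
SO₂ 533.6: bracket 437.6–581.1 → index 201–300; slope 99/143.5, offset 96.0.
AQI = 201 + 99/143.5·96.0 ≈ 267.23 ⇒ 267.
PM2.5: row 302.68–350.63 (AQI 201–300). (300−201)·(334.38−302.68)/(350.63−302.68) + 201 = 99·31.70/47.95 + 201 ≈ 266.45 → 266.
PM10: 198.0 lies in 125.9–252.8, so I_lo=51, I_hi=100, C_lo=125.9, C_hi=252.8.
(100−51)/(252.8−125.9) × (198.0−125.9) + 51 = 49/126.9 × 72.1 + 51 ≈ 78.84 → 79.
Sub-indices: O₃→97, NO₂→122, CO→178, SO₂→267, PM2.5→266, PM10→79. Ranked high→low: 267, 266, 178, 122, 97, 79. Second-highest sub-index = 266.

266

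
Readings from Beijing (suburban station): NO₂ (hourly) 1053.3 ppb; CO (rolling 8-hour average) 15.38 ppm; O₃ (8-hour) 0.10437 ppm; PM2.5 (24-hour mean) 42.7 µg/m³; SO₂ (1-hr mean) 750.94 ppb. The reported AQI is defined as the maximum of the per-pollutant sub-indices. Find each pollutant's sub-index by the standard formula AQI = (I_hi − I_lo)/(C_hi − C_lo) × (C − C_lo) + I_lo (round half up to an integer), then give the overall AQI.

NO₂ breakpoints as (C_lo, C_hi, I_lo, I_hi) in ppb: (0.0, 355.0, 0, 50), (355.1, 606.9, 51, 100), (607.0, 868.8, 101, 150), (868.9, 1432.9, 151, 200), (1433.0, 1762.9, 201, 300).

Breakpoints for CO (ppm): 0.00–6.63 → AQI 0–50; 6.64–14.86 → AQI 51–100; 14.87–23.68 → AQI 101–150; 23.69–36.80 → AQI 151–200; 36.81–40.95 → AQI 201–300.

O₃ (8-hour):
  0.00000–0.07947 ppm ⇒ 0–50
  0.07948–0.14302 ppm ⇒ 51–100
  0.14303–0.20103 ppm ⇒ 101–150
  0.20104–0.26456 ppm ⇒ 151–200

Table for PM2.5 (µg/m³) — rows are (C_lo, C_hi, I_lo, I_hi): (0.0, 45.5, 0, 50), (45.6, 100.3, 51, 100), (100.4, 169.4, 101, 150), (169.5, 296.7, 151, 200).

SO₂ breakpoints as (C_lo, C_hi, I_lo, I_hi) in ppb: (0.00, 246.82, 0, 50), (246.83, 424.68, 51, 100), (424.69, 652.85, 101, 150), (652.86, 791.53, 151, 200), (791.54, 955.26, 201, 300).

186

NO₂ 1053.3: bracket 868.9–1432.9 → index 151–200; slope 49/564.0, offset 184.4.
AQI = 151 + 49/564.0·184.4 ≈ 167.02 ⇒ 167.
CO: row 14.87–23.68 (AQI 101–150). (150−101)·(15.38−14.87)/(23.68−14.87) + 101 = 49·0.51/8.81 + 101 ≈ 103.84 → 104.
O₃: row 0.07948–0.14302 (AQI 51–100). (100−51)·(0.10437−0.07948)/(0.14302−0.07948) + 51 = 49·0.02489/0.06354 + 51 ≈ 70.19 → 70.
PM2.5: row 0.0–45.5 (AQI 0–50). (50−0)·(42.7−0.0)/(45.5−0.0) + 0 = 50·42.7/45.5 + 0 ≈ 46.92 → 47.
SO₂ 750.94: bracket 652.86–791.53 → index 151–200; slope 49/138.67, offset 98.08.
AQI = 151 + 49/138.67·98.08 ≈ 185.66 ⇒ 186.
Sub-indices: NO₂→167, CO→104, O₃→70, PM2.5→47, SO₂→186. Overall AQI = max = 186; dominant pollutant is SO₂.
AQI 186: Unhealthy.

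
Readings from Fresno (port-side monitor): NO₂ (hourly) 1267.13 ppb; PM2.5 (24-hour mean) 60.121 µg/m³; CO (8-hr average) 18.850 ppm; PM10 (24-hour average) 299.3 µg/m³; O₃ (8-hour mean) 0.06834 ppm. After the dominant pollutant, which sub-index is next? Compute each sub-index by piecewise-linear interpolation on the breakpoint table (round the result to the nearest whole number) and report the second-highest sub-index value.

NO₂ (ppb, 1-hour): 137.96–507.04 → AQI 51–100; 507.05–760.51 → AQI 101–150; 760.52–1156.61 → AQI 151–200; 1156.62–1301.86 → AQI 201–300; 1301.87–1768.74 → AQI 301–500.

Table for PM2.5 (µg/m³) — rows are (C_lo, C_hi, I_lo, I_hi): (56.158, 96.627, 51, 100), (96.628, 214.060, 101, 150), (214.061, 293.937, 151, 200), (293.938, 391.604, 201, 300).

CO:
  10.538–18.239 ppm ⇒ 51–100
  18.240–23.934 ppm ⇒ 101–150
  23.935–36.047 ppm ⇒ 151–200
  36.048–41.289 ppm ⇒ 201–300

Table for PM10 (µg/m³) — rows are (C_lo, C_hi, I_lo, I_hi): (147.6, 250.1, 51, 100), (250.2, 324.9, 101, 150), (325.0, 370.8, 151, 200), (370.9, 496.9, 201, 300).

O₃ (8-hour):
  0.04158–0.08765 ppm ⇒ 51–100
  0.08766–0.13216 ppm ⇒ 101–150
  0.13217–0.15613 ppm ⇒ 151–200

NO₂: 1267.13 lies in 1156.62–1301.86, so I_lo=201, I_hi=300, C_lo=1156.62, C_hi=1301.86.
(300−201)/(1301.86−1156.62) × (1267.13−1156.62) + 201 = 99/145.24 × 110.51 + 201 ≈ 276.33 → 276.
PM2.5: 60.121 ∈ [56.158, 96.627] ↔ index [51, 100].
51 + (60.121−56.158)·(100−51)/(96.627−56.158) = 51 + 3.963·49/40.469 ≈ 55.80, so AQI = 56.
CO: row 18.240–23.934 (AQI 101–150). (150−101)·(18.850−18.240)/(23.934−18.240) + 101 = 49·0.610/5.694 + 101 ≈ 106.25 → 106.
PM10: 299.3 ∈ [250.2, 324.9] ↔ index [101, 150].
101 + (299.3−250.2)·(150−101)/(324.9−250.2) = 101 + 49.1·49/74.7 ≈ 133.21, so AQI = 133.
O₃: 0.06834 ∈ [0.04158, 0.08765] ↔ index [51, 100].
51 + (0.06834−0.04158)·(100−51)/(0.08765−0.04158) = 51 + 0.02676·49/0.04607 ≈ 79.46, so AQI = 79.
Sub-indices: NO₂→276, PM2.5→56, CO→106, PM10→133, O₃→79. Ranked high→low: 276, 133, 106, 79, 56. Second-highest sub-index = 133.

133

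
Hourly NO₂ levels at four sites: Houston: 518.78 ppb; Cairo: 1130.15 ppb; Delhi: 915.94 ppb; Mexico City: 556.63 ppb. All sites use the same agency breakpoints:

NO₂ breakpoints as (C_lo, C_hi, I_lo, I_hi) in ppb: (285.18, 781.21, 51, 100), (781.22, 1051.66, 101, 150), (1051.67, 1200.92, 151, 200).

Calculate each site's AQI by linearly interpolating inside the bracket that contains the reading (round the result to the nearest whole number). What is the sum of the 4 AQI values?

454

Houston 518.78: bracket 285.18–781.21 → index 51–100; slope 49/496.03, offset 233.60.
AQI = 51 + 49/496.03·233.60 ≈ 74.08 ⇒ 74.
Cairo: 1130.15 lies in 1051.67–1200.92, so I_lo=151, I_hi=200, C_lo=1051.67, C_hi=1200.92.
(200−151)/(1200.92−1051.67) × (1130.15−1051.67) + 151 = 49/149.25 × 78.48 + 151 ≈ 176.77 → 177.
Delhi: 915.94 ∈ [781.22, 1051.66] ↔ index [101, 150].
101 + (915.94−781.22)·(150−101)/(1051.66−781.22) = 101 + 134.72·49/270.44 ≈ 125.41, so AQI = 125.
Mexico City: 556.63 ∈ [285.18, 781.21] ↔ index [51, 100].
51 + (556.63−285.18)·(100−51)/(781.21−285.18) = 51 + 271.45·49/496.03 ≈ 77.82, so AQI = 78.
AQIs: Houston=74, Cairo=177, Delhi=125, Mexico City=78. Sum = 74 + 177 + 125 + 78 = 454.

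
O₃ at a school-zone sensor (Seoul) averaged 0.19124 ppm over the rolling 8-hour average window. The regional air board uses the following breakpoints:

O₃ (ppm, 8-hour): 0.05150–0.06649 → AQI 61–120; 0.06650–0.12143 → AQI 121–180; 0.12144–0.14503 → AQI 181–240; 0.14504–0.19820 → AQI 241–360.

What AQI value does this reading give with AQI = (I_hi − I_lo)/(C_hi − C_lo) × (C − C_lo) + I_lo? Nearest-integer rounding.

O₃: row 0.14504–0.19820 (AQI 241–360). (360−241)·(0.19124−0.14504)/(0.19820−0.14504) + 241 = 119·0.04620/0.05316 + 241 ≈ 344.42 → 344.

344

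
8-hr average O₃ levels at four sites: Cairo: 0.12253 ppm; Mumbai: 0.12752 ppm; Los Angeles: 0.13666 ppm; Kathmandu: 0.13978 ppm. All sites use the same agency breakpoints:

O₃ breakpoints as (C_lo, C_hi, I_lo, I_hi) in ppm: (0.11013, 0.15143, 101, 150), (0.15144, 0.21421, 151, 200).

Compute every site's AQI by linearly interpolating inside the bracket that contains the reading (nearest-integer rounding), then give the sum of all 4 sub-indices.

Cairo: row 0.11013–0.15143 (AQI 101–150). (150−101)·(0.12253−0.11013)/(0.15143−0.11013) + 101 = 49·0.01240/0.04130 + 101 ≈ 115.71 → 116.
Mumbai: 0.12752 ∈ [0.11013, 0.15143] ↔ index [101, 150].
101 + (0.12752−0.11013)·(150−101)/(0.15143−0.11013) = 101 + 0.01739·49/0.04130 ≈ 121.63, so AQI = 122.
Los Angeles: 0.13666 lies in 0.11013–0.15143, so I_lo=101, I_hi=150, C_lo=0.11013, C_hi=0.15143.
(150−101)/(0.15143−0.11013) × (0.13666−0.11013) + 101 = 49/0.04130 × 0.02653 + 101 ≈ 132.48 → 132.
Kathmandu 0.13978: bracket 0.11013–0.15143 → index 101–150; slope 49/0.04130, offset 0.02965.
AQI = 101 + 49/0.04130·0.02965 ≈ 136.18 ⇒ 136.
AQIs: Cairo=116, Mumbai=122, Los Angeles=132, Kathmandu=136. Sum = 116 + 122 + 132 + 136 = 506.

506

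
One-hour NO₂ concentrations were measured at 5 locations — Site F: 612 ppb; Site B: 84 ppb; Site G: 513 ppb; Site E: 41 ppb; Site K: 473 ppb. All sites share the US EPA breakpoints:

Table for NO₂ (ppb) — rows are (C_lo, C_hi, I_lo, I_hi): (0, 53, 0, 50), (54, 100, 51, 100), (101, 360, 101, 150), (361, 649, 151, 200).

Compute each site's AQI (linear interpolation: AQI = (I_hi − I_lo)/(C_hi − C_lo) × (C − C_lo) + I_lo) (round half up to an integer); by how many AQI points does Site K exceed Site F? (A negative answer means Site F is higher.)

-24

Site F: 612 ∈ [361, 649] ↔ index [151, 200].
151 + (612−361)·(200−151)/(649−361) = 151 + 251·49/288 ≈ 193.70, so AQI = 194.
Site B: 84 lies in 54–100, so I_lo=51, I_hi=100, C_lo=54, C_hi=100.
(100−51)/(100−54) × (84−54) + 51 = 49/46 × 30 + 51 ≈ 82.96 → 83.
Site G 513: bracket 361–649 → index 151–200; slope 49/288, offset 152.
AQI = 151 + 49/288·152 ≈ 176.86 ⇒ 177.
Site E: row 0–53 (AQI 0–50). (50−0)·(41−0)/(53−0) + 0 = 50·41/53 + 0 ≈ 38.68 → 39.
Site K: 473 ∈ [361, 649] ↔ index [151, 200].
151 + (473−361)·(200−151)/(649−361) = 151 + 112·49/288 ≈ 170.06, so AQI = 170.
AQIs: Site F=194, Site B=83, Site G=177, Site E=39, Site K=170. Site K (170) − Site F (194) = -24.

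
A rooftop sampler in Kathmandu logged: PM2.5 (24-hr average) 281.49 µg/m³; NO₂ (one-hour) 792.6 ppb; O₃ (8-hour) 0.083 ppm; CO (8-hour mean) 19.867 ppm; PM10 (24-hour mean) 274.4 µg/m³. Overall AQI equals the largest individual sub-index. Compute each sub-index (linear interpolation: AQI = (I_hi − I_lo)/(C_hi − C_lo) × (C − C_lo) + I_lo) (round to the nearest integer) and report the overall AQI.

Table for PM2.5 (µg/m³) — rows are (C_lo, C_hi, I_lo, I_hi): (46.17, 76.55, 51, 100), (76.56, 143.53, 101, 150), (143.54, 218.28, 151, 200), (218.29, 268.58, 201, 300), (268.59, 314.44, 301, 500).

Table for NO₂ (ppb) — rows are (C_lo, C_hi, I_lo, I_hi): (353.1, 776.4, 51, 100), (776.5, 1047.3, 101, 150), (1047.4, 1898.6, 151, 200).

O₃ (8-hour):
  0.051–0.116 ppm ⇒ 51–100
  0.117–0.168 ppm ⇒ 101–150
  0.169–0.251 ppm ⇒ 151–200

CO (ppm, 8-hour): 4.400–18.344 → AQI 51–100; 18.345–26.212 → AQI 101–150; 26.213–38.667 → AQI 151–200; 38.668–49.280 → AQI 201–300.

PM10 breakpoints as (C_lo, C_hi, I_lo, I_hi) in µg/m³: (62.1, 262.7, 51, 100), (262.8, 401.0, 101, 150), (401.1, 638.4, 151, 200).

357

PM2.5: 281.49 lies in 268.59–314.44, so I_lo=301, I_hi=500, C_lo=268.59, C_hi=314.44.
(500−301)/(314.44−268.59) × (281.49−268.59) + 301 = 199/45.85 × 12.90 + 301 ≈ 356.99 → 357.
NO₂: 792.6 ∈ [776.5, 1047.3] ↔ index [101, 150].
101 + (792.6−776.5)·(150−101)/(1047.3−776.5) = 101 + 16.1·49/270.8 ≈ 103.91, so AQI = 104.
O₃: row 0.051–0.116 (AQI 51–100). (100−51)·(0.083−0.051)/(0.116−0.051) + 51 = 49·0.032/0.065 + 51 ≈ 75.12 → 75.
CO: 19.867 ∈ [18.345, 26.212] ↔ index [101, 150].
101 + (19.867−18.345)·(150−101)/(26.212−18.345) = 101 + 1.522·49/7.867 ≈ 110.48, so AQI = 110.
PM10: row 262.8–401.0 (AQI 101–150). (150−101)·(274.4−262.8)/(401.0−262.8) + 101 = 49·11.6/138.2 + 101 ≈ 105.11 → 105.
Sub-indices: PM2.5→357, NO₂→104, O₃→75, CO→110, PM10→105. Overall AQI = max = 357; dominant pollutant is PM2.5.
AQI 357: Hazardous.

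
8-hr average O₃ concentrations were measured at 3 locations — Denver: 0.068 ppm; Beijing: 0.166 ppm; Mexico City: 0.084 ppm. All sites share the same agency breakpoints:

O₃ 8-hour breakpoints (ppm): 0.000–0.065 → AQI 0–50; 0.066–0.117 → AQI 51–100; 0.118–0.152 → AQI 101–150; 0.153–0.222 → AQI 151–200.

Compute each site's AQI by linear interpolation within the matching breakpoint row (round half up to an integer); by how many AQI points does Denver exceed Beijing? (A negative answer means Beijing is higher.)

Denver 0.068: bracket 0.066–0.117 → index 51–100; slope 49/0.051, offset 0.002.
AQI = 51 + 49/0.051·0.002 ≈ 52.92 ⇒ 53.
Beijing: 0.166 lies in 0.153–0.222, so I_lo=151, I_hi=200, C_lo=0.153, C_hi=0.222.
(200−151)/(0.222−0.153) × (0.166−0.153) + 151 = 49/0.069 × 0.013 + 151 ≈ 160.23 → 160.
Mexico City 0.084: bracket 0.066–0.117 → index 51–100; slope 49/0.051, offset 0.018.
AQI = 51 + 49/0.051·0.018 ≈ 68.29 ⇒ 68.
AQIs: Denver=53, Beijing=160, Mexico City=68. Denver (53) − Beijing (160) = -107.

-107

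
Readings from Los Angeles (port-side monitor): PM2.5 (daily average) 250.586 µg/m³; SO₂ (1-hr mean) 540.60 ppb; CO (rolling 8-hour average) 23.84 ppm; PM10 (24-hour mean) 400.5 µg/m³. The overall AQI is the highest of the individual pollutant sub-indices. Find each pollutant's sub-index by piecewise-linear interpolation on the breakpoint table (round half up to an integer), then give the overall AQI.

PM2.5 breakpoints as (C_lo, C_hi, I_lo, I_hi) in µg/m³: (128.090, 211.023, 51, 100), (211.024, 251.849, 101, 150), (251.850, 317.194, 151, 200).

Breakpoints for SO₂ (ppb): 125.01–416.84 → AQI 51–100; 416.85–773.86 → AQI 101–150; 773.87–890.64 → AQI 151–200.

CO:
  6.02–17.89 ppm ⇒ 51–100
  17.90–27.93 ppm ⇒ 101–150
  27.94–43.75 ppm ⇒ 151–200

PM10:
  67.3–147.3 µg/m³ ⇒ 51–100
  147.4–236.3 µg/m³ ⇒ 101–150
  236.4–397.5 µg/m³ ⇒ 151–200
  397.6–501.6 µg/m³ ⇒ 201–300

204

PM2.5: 250.586 lies in 211.024–251.849, so I_lo=101, I_hi=150, C_lo=211.024, C_hi=251.849.
(150−101)/(251.849−211.024) × (250.586−211.024) + 101 = 49/40.825 × 39.562 + 101 ≈ 148.48 → 148.
SO₂: row 416.85–773.86 (AQI 101–150). (150−101)·(540.60−416.85)/(773.86−416.85) + 101 = 49·123.75/357.01 + 101 ≈ 117.98 → 118.
CO 23.84: bracket 17.90–27.93 → index 101–150; slope 49/10.03, offset 5.94.
AQI = 101 + 49/10.03·5.94 ≈ 130.02 ⇒ 130.
PM10 400.5: bracket 397.6–501.6 → index 201–300; slope 99/104.0, offset 2.9.
AQI = 201 + 99/104.0·2.9 ≈ 203.76 ⇒ 204.
Sub-indices: PM2.5→148, SO₂→118, CO→130, PM10→204. Overall AQI = max = 204; dominant pollutant is PM10.
AQI 204: Very Unhealthy.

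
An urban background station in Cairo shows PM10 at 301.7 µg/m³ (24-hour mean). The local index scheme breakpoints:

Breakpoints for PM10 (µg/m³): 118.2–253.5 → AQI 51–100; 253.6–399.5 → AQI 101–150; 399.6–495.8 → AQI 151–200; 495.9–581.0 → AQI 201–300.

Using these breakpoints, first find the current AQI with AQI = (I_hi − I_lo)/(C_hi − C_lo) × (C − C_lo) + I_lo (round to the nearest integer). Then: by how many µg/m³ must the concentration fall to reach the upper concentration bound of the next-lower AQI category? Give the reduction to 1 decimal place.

PM10 301.7: bracket 253.6–399.5 → index 101–150; slope 49/145.9, offset 48.1.
AQI = 101 + 49/145.9·48.1 ≈ 117.15 ⇒ 117.
Current AQI 117 is in the Unhealthy for Sensitive Groups range (101–150). The next-lower category tops out at AQI 100, whose upper concentration bound is 253.5 µg/m³.
Reduction needed = 301.7 − 253.5 = 48.2 µg/m³.

48.2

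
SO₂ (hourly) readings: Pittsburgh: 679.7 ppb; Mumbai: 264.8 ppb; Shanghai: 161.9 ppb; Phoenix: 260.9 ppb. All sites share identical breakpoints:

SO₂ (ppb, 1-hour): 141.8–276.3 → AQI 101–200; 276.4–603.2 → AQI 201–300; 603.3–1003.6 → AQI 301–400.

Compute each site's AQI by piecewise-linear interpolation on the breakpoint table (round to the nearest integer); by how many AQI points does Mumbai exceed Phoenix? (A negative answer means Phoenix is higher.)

Pittsburgh: 679.7 lies in 603.3–1003.6, so I_lo=301, I_hi=400, C_lo=603.3, C_hi=1003.6.
(400−301)/(1003.6−603.3) × (679.7−603.3) + 301 = 99/400.3 × 76.4 + 301 ≈ 319.89 → 320.
Mumbai: row 141.8–276.3 (AQI 101–200). (200−101)·(264.8−141.8)/(276.3−141.8) + 101 = 99·123.0/134.5 + 101 ≈ 191.54 → 192.
Shanghai: 161.9 lies in 141.8–276.3, so I_lo=101, I_hi=200, C_lo=141.8, C_hi=276.3.
(200−101)/(276.3−141.8) × (161.9−141.8) + 101 = 99/134.5 × 20.1 + 101 ≈ 115.79 → 116.
Phoenix: 260.9 ∈ [141.8, 276.3] ↔ index [101, 200].
101 + (260.9−141.8)·(200−101)/(276.3−141.8) = 101 + 119.1·99/134.5 ≈ 188.66, so AQI = 189.
AQIs: Pittsburgh=320, Mumbai=192, Shanghai=116, Phoenix=189. Mumbai (192) − Phoenix (189) = 3.

3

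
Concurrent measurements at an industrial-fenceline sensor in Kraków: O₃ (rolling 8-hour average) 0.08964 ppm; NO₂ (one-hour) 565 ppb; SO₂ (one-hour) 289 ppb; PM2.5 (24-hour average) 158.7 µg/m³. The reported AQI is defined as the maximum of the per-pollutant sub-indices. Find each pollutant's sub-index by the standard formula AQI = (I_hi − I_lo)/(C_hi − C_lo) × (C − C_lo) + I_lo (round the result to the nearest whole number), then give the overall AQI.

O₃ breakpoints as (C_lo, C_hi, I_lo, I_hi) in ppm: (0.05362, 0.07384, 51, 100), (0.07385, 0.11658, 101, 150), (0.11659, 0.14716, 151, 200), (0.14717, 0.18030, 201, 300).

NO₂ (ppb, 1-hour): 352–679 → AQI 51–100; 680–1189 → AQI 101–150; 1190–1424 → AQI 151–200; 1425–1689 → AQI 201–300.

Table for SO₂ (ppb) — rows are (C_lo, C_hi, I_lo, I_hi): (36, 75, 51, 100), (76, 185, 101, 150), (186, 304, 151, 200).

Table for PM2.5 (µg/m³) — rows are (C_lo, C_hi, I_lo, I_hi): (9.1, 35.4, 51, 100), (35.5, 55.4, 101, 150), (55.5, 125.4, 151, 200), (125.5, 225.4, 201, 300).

O₃: 0.08964 lies in 0.07385–0.11658, so I_lo=101, I_hi=150, C_lo=0.07385, C_hi=0.11658.
(150−101)/(0.11658−0.07385) × (0.08964−0.07385) + 101 = 49/0.04273 × 0.01579 + 101 ≈ 119.11 → 119.
NO₂: 565 ∈ [352, 679] ↔ index [51, 100].
51 + (565−352)·(100−51)/(679−352) = 51 + 213·49/327 ≈ 82.92, so AQI = 83.
SO₂: 289 lies in 186–304, so I_lo=151, I_hi=200, C_lo=186, C_hi=304.
(200−151)/(304−186) × (289−186) + 151 = 49/118 × 103 + 151 ≈ 193.77 → 194.
PM2.5: 158.7 lies in 125.5–225.4, so I_lo=201, I_hi=300, C_lo=125.5, C_hi=225.4.
(300−201)/(225.4−125.5) × (158.7−125.5) + 201 = 99/99.9 × 33.2 + 201 ≈ 233.90 → 234.
Sub-indices: O₃→119, NO₂→83, SO₂→194, PM2.5→234. Overall AQI = max = 234; dominant pollutant is PM2.5.

234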